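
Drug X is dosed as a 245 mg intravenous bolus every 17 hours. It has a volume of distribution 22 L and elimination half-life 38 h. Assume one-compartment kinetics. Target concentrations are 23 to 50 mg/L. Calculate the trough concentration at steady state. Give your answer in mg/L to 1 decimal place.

Over one 17-h interval, 17/38 ≈ 0.44737 half-lives elapse, leaving f ≈ 0.7334 of each dose.
Accumulation ratio R = 1/(1 − f) ≈ 1/0.2666 ≈ 3.7509.
Each bolus raises the concentration by D/Vd = 245/22 ≈ 11.136 mg/L.
Cmax,ss = C₀/(1 − f) ≈ 11.136/0.2666 ≈ 41.770 mg/L.
One interval later, Cmin,ss = Cmax,ss·e^(−kτ) ≈ 41.770 × 0.7334 ≈ 30.634 mg/L.
Trough 30.6 mg/L vs MEC 23 mg/L: adequate.

30.6 mg/L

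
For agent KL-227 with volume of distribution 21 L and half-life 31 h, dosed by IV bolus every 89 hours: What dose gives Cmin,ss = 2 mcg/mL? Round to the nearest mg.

265 mg

τ/t½ = 89/31 ≈ 2.871, so f = (1/2)^(89/31) ≈ 0.136695.
Cmin,ss = (D/Vd)·f/(1−f), so D = Cmin,ss·Vd·(1−f)/f.
D = 2 × 21 × (1−f)/f ≈ 2 × 21 × 6.31556 ≈ 265.25 mg.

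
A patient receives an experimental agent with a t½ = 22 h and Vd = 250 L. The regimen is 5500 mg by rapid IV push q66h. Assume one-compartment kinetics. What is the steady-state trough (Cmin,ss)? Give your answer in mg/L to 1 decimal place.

The dosing interval is 3 half-lives, so f = 2^(−3) = 0.125.
Accumulation ratio R = 1/(1 − f) = 1/0.875 = 8/7.
Single-dose peak C₀ = D/Vd = 5500/250 = 22 mg/L.
Steady-state peak Cmax,ss = C₀·R = 22 × 8/7 ≈ 25.143 mg/L.
Steady-state trough Cmin,ss = Cmax,ss·f ≈ 25.143 × 0.125 ≈ 3.143 mg/L.

3.1 mg/L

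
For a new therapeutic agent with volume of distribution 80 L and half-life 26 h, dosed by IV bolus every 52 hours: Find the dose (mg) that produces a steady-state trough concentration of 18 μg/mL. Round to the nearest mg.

τ/t½ = 52/26 ≈ 2, so f = (1/2)^(52/26) ≈ 0.250000.
Cmin,ss = (D/Vd)·f/(1−f), so D = Cmin,ss·Vd·(1−f)/f.
D = 18 × 80 × (1−f)/f ≈ 18 × 80 × 3.00000 ≈ 4320.00 mg.

4320 mg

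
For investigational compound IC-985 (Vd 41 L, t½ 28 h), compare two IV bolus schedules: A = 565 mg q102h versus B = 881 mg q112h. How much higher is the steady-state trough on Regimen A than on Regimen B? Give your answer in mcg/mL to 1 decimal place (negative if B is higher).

Regimen A: f = (1/2)^(102/28) ≈ 0.0801; Cmin,ss = (565/41)·f/(1−f) ≈ 1.200 mcg/mL.
Regimen B: f = (1/2)^(112/28) ≈ 0.0625; Cmin,ss = (881/41)·f/(1−f) ≈ 1.433 mcg/mL.
Difference ≈ 1.200 − 1.433 ≈ -0.233 mcg/mL.

-0.2 mcg/mL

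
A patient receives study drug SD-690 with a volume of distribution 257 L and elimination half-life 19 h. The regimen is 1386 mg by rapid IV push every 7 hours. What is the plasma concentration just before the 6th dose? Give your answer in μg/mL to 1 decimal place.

f = (1/2)^(τ/t½) = (1/2)^(7/19) ≈ 0.7746.
C₀ = D/Vd = 1386/257 ≈ 5.393 μg/mL.
Before the 6th dose, 5 doses have been given. Superposition: Cmin = C₀·(f + f² + … + f^5).
≈ 5.393 × (0.7746 + 0.6000 + 0.4648 + 0.3600 + 0.2789) ≈ 5.393 × 2.4783 ≈ 13.365 μg/mL.

13.4 μg/mL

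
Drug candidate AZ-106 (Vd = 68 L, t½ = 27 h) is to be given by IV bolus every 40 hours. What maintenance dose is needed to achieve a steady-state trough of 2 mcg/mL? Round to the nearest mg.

τ/t½ = 40/27 ≈ 1.4815, so f = (1/2)^(40/27) ≈ 0.358121.
Cmin,ss = (D/Vd)·f/(1−f), so D = Cmin,ss·Vd·(1−f)/f.
D = 2 × 68 × (1−f)/f ≈ 2 × 68 × 1.79235 ≈ 243.76 mg.

244 mg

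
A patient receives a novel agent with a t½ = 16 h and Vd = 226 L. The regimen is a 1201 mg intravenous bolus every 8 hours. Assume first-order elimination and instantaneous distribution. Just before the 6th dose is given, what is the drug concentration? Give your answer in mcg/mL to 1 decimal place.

10.6 mcg/mL

f = (1/2)^(τ/t½) = (1/2)^(8/16) ≈ 0.7071.
C₀ = D/Vd = 1201/226 ≈ 5.314 mcg/mL.
Before the 6th dose, 5 doses have been given. Superposition: Cmin = C₀·(f + f² + … + f^5).
≈ 5.314 × (0.7071 + 0.5000 + 0.3535 + 0.2500 + 0.1768) ≈ 5.314 × 1.9874 ≈ 10.561 mcg/mL.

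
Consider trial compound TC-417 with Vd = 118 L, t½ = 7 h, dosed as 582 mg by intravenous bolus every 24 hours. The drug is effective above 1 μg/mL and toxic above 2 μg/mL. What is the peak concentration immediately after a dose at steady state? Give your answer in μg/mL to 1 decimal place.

k = ln2/t½ = ln2/7 ≈ 0.099021 h⁻¹; fraction remaining f = e^(−kτ) = e^(−0.099021×24) ≈ 0.0929.
Accumulation ratio R = 1/(1 − f) ≈ 1/0.9071 ≈ 1.1024.
Single-dose peak C₀ = D/Vd = 582/118 ≈ 4.932 μg/mL.
Cmax,ss = C₀/(1 − f) ≈ 4.932/0.9071 ≈ 5.437 μg/mL.
Peak 5.4 μg/mL vs MTC 2 μg/mL: exceeds toxic threshold.

5.4 μg/mL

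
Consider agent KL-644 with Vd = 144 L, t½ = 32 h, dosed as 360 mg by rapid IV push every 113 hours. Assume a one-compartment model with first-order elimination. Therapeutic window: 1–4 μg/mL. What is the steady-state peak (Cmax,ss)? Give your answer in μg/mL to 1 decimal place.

Over one 113-h interval, 113/32 ≈ 3.5312 half-lives elapse, leaving f ≈ 0.0865 of each dose.
At steady state, accumulation factor R = 1/(1 − e^(−kτ)) ≈ 1.0947.
Single-dose peak C₀ = D/Vd = 360/144 ≈ 2.500 μg/mL.
Cmax,ss = C₀/(1 − f) ≈ 2.500/0.9135 ≈ 2.737 μg/mL.
Peak 2.7 μg/mL vs MTC 4 μg/mL: below toxic threshold.

2.7 μg/mL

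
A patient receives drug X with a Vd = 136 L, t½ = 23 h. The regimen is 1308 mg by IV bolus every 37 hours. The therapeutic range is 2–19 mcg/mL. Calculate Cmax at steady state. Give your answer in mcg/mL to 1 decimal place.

14.3 mcg/mL

Over one 37-h interval, 37/23 ≈ 1.6087 half-lives elapse, leaving f ≈ 0.3279 of each dose.
At steady state, accumulation factor R = 1/(1 − e^(−kτ)) ≈ 1.4879.
Each bolus raises the concentration by D/Vd = 1308/136 ≈ 9.618 mcg/mL.
Cmax,ss = C₀/(1 − f) ≈ 9.618/0.6721 ≈ 14.310 mcg/mL.
Peak 14.3 mcg/mL vs MTC 19 mcg/mL: below toxic threshold.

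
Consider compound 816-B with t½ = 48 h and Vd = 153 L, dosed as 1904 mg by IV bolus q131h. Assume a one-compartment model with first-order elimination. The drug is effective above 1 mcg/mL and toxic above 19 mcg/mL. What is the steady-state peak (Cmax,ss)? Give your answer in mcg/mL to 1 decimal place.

k = ln2/t½ = ln2/48 ≈ 0.014441 h⁻¹; fraction remaining f = e^(−kτ) = e^(−0.014441×131) ≈ 0.1508.
Accumulation ratio R = 1/(1 − f) ≈ 1/0.8492 ≈ 1.1776.
Each bolus raises the concentration by D/Vd = 1904/153 ≈ 12.444 mcg/mL.
Steady-state peak Cmax,ss = C₀·R ≈ 12.444 × 1.1776 ≈ 14.654 mcg/mL.
Peak 14.7 mcg/mL vs MTC 19 mcg/mL: below toxic threshold.

14.7 mcg/mL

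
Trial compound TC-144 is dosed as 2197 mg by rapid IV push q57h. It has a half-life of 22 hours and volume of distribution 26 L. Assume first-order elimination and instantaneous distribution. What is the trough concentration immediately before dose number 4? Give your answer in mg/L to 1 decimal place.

f = (1/2)^(τ/t½) = (1/2)^(57/22) ≈ 0.1660.
C₀ = D/Vd = 2197/26 ≈ 84.500 mg/L.
Before the 4th dose, 3 doses have been given. Superposition: Cmin = C₀·(f + f² + … + f^3).
≈ 84.500 × (0.1660 + 0.0276 + 0.0046) ≈ 84.500 × 0.1982 ≈ 16.748 mg/L.

16.7 mg/L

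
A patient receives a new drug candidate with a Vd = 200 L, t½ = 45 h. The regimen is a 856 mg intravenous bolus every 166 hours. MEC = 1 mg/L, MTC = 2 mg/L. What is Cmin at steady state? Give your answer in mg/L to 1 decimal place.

τ/t½ = 166/45 ≈ 3.6889, so fraction remaining f = (1/2)^(166/45) ≈ 0.0775.
Single-dose peak C₀ = D/Vd = 856/200 ≈ 4.280 mg/L.
Steady-state trough Cmin,ss = C₀·f/(1−f) ≈ 4.280 × 0.0775/0.9225 ≈ 0.360 mg/L.
Trough 0.4 mg/L vs MEC 1 mg/L: subtherapeutic.

0.4 mg/L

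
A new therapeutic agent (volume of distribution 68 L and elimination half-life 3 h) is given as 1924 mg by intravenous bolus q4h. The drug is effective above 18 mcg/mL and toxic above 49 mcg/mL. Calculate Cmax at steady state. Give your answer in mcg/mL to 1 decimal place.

46.9 mcg/mL

k = ln2/t½ = ln2/3 ≈ 0.231049 h⁻¹; fraction remaining f = e^(−kτ) = e^(−0.231049×4) ≈ 0.3969.
At steady state, accumulation factor R = 1/(1 − e^(−kτ)) ≈ 1.6581.
Each bolus raises the concentration by D/Vd = 1924/68 ≈ 28.294 mcg/mL.
Steady-state peak Cmax,ss = C₀·R ≈ 28.294 × 1.6581 ≈ 46.914 mcg/mL.
Peak 46.9 mcg/mL vs MTC 49 mcg/mL: below toxic threshold.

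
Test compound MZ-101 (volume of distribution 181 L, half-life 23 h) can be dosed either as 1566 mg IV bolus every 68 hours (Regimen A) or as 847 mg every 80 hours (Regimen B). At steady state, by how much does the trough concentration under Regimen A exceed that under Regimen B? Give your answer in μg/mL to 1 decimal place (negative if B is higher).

Regimen A: f = (1/2)^(68/23) ≈ 0.1288; Cmin,ss = (1566/181)·f/(1−f) ≈ 1.279 μg/mL.
Regimen B: f = (1/2)^(80/23) ≈ 0.0897; Cmin,ss = (847/181)·f/(1−f) ≈ 0.461 μg/mL.
Difference ≈ 1.279 − 0.461 ≈ 0.818 μg/mL.

0.8 μg/mL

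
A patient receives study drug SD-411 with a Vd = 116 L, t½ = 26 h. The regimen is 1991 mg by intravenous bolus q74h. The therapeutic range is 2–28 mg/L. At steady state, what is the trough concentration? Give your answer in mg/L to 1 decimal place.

τ/t½ = 74/26 ≈ 2.8462, so fraction remaining f = (1/2)^(74/26) ≈ 0.1391.
Each bolus raises the concentration by D/Vd = 1991/116 ≈ 17.164 mg/L.
Steady-state trough Cmin,ss = C₀·f/(1−f) ≈ 17.164 × 0.1391/0.8609 ≈ 2.773 mg/L.
Trough 2.8 mg/L vs MEC 2 mg/L: adequate.

2.8 mg/L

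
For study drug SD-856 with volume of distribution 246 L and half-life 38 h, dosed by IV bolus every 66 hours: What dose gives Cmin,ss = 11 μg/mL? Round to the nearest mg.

τ/t½ = 66/38 ≈ 1.7368, so f = (1/2)^(66/38) ≈ 0.300026.
Cmin,ss = (D/Vd)·f/(1−f), so D = Cmin,ss·Vd·(1−f)/f.
D = 11 × 246 × (1−f)/f ≈ 11 × 246 × 2.33304 ≈ 6313.21 mg.

6313 mg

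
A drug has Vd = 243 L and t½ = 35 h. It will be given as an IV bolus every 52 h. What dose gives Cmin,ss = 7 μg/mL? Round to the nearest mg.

3063 mg

τ/t½ = 52/35 ≈ 1.4857, so f = (1/2)^(52/35) ≈ 0.357072.
Cmin,ss = (D/Vd)·f/(1−f), so D = Cmin,ss·Vd·(1−f)/f.
D = 7 × 243 × (1−f)/f ≈ 7 × 243 × 1.80056 ≈ 3062.75 mg.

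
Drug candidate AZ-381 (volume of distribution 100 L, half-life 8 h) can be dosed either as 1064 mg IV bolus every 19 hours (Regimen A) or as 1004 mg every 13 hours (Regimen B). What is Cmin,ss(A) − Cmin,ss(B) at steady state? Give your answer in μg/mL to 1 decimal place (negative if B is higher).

Regimen A: f = (1/2)^(19/8) ≈ 0.1928; Cmin,ss = (1064/100)·f/(1−f) ≈ 2.541 μg/mL.
Regimen B: f = (1/2)^(13/8) ≈ 0.3242; Cmin,ss = (1004/100)·f/(1−f) ≈ 4.816 μg/mL.
Difference ≈ 2.541 − 4.816 ≈ -2.275 μg/mL.

-2.3 μg/mL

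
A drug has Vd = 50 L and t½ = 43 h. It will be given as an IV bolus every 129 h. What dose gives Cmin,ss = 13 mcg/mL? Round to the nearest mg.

4550 mg

τ/t½ = 129/43 ≈ 3, so f = (1/2)^(129/43) ≈ 0.125000.
Cmin,ss = (D/Vd)·f/(1−f), so D = Cmin,ss·Vd·(1−f)/f.
D = 13 × 50 × (1−f)/f ≈ 13 × 50 × 7.00000 ≈ 4550.00 mg.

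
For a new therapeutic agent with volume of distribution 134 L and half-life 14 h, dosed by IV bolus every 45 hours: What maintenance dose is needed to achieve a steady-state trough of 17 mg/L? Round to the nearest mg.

τ/t½ = 45/14 ≈ 3.2143, so f = (1/2)^(45/14) ≈ 0.107747.
Cmin,ss = (D/Vd)·f/(1−f), so D = Cmin,ss·Vd·(1−f)/f.
D = 17 × 134 × (1−f)/f ≈ 17 × 134 × 8.28100 ≈ 18864.12 mg.

18864 mg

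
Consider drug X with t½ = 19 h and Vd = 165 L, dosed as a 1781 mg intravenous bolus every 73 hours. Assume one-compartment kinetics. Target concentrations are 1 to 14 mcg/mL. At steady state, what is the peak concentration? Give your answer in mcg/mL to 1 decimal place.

Over one 73-h interval, 73/19 ≈ 3.8421 half-lives elapse, leaving f ≈ 0.0697 of each dose.
Accumulation ratio R = 1/(1 − f) ≈ 1/0.9303 ≈ 1.0749.
Single-dose peak C₀ = D/Vd = 1781/165 ≈ 10.794 mcg/mL.
Steady-state peak Cmax,ss = C₀·R ≈ 10.794 × 1.0749 ≈ 11.602 mcg/mL.
Peak 11.6 mcg/mL vs MTC 14 mcg/mL: below toxic threshold.

11.6 mcg/mL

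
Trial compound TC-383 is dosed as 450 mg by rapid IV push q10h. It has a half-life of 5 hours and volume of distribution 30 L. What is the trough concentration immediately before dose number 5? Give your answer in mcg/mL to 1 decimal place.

f = (1/2)^(τ/t½) = (1/2)^(10/5) ≈ 0.2500.
C₀ = D/Vd = 450/30 ≈ 15.000 mcg/mL.
Before the 5th dose, 4 doses have been given. Superposition: Cmin = C₀·(f + f² + … + f^4).
≈ 15.000 × (0.2500 + 0.0625 + 0.0156 + 0.0039) ≈ 15.000 × 0.3320 ≈ 4.980 mcg/mL.

5.0 mcg/mL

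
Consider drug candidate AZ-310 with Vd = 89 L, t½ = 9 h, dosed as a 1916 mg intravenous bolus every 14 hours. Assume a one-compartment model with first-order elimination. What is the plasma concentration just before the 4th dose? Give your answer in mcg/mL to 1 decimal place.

f = (1/2)^(τ/t½) = (1/2)^(14/9) ≈ 0.3402.
C₀ = D/Vd = 1916/89 ≈ 21.528 mcg/mL.
Before the 4th dose, 3 doses have been given. Superposition: Cmin = C₀·(f + f² + … + f^3).
≈ 21.528 × (0.3402 + 0.1157 + 0.0394) ≈ 21.528 × 0.4953 ≈ 10.663 mcg/mL.

10.7 mcg/mL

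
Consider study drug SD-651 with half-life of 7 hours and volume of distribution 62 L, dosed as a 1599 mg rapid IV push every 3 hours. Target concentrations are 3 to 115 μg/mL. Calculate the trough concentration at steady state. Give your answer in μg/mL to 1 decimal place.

74.6 μg/mL

Over one 3-h interval, 3/7 ≈ 0.42857 half-lives elapse, leaving f ≈ 0.7430 of each dose.
Each bolus raises the concentration by D/Vd = 1599/62 ≈ 25.790 μg/mL.
Steady-state trough Cmin,ss = C₀·f/(1−f) ≈ 25.790 × 0.7430/0.2570 ≈ 74.560 μg/mL.
Trough 74.6 μg/mL vs MEC 3 μg/mL: adequate.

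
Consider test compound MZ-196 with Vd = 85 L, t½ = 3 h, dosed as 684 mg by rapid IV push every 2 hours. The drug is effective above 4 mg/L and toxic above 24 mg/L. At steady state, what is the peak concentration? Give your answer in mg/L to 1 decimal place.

21.7 mg/L

τ/t½ = 2/3 ≈ 0.66667, so fraction remaining f = (1/2)^(2/3) ≈ 0.6300.
At steady state, accumulation factor R = 1/(1 − e^(−kτ)) ≈ 2.7027.
Single-dose peak C₀ = D/Vd = 684/85 ≈ 8.047 mg/L.
Steady-state peak Cmax,ss = C₀·R ≈ 8.047 × 2.7027 ≈ 21.749 mg/L.
Peak 21.7 mg/L vs MTC 24 mg/L: below toxic threshold.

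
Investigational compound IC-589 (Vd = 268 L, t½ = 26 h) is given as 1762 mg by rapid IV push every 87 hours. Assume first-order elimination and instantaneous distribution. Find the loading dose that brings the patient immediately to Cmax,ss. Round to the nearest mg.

1954 mg

f = (1/2)^(87/26) ≈ 0.098335; accumulation ratio R = 1/(1−f) ≈ 1.10906.
Loading dose to hit Cmax,ss on first dose: D_load = D_maint·R ≈ 1762 × 1.10906 ≈ 1954.16 mg.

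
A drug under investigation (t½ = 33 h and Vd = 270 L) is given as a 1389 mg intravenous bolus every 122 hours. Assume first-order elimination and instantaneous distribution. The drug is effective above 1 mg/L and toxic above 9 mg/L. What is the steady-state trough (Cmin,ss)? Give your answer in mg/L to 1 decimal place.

0.4 mg/L

τ/t½ = 122/33 ≈ 3.697, so fraction remaining f = (1/2)^(122/33) ≈ 0.0771.
Accumulation ratio R = 1/(1 − f) ≈ 1/0.9229 ≈ 1.0835.
Single-dose peak C₀ = D/Vd = 1389/270 ≈ 5.144 mg/L.
Cmax,ss = C₀/(1 − f) ≈ 5.144/0.9229 ≈ 5.574 mg/L.
One interval later, Cmin,ss = Cmax,ss·e^(−kτ) ≈ 5.574 × 0.0771 ≈ 0.430 mg/L.
Trough 0.4 mg/L vs MEC 1 mg/L: subtherapeutic.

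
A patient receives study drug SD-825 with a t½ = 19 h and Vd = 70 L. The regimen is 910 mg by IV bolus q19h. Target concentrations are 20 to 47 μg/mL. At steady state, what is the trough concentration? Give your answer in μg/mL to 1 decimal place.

13.0 μg/mL

τ = 19 h = 1 half-life, so f = (1/2)^1 = 0.5.
Accumulation ratio R = 1/(1 − f) = 1/0.5 = 2/1.
Single-dose peak C₀ = D/Vd = 910/70 = 13 μg/mL.
Steady-state peak Cmax,ss = C₀·R = 13 × 2/1 ≈ 26.000 μg/mL.
Steady-state trough Cmin,ss = Cmax,ss·f ≈ 26.000 × 0.5 ≈ 13.000 μg/mL.
Trough 13.0 μg/mL vs MEC 20 μg/mL: subtherapeutic.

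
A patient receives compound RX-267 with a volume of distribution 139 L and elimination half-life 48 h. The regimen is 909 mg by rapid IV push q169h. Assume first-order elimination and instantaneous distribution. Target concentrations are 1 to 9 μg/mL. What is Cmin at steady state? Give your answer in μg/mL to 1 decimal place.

0.6 μg/mL

τ/t½ = 169/48 ≈ 3.5208, so fraction remaining f = (1/2)^(169/48) ≈ 0.0871.
At steady state, accumulation factor R = 1/(1 − e^(−kτ)) ≈ 1.0954.
Each bolus raises the concentration by D/Vd = 909/139 ≈ 6.540 μg/mL.
Cmax,ss = C₀/(1 − f) ≈ 6.540/0.9129 ≈ 7.164 μg/mL.
Steady-state trough Cmin,ss = Cmax,ss·f ≈ 7.164 × 0.0871 ≈ 0.624 μg/mL.
Trough 0.6 μg/mL vs MEC 1 μg/mL: subtherapeutic.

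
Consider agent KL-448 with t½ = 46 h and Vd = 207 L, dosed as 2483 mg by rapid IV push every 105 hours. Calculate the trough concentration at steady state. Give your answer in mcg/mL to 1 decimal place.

Over one 105-h interval, 105/46 ≈ 2.2826 half-lives elapse, leaving f ≈ 0.2055 of each dose.
Each bolus raises the concentration by D/Vd = 2483/207 ≈ 11.995 mcg/mL.
Steady-state trough Cmin,ss = C₀·f/(1−f) ≈ 11.995 × 0.2055/0.7945 ≈ 3.103 mcg/mL.

3.1 mcg/mL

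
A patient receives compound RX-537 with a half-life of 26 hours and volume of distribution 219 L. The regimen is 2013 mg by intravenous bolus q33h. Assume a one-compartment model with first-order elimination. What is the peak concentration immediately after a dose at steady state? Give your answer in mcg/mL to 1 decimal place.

15.7 mcg/mL

τ/t½ = 33/26 ≈ 1.2692, so fraction remaining f = (1/2)^(33/26) ≈ 0.4149.
At steady state, accumulation factor R = 1/(1 − e^(−kτ)) ≈ 1.7091.
Single-dose peak C₀ = D/Vd = 2013/219 ≈ 9.192 mcg/mL.
Steady-state peak Cmax,ss = C₀·R ≈ 9.192 × 1.7091 ≈ 15.710 mcg/mL.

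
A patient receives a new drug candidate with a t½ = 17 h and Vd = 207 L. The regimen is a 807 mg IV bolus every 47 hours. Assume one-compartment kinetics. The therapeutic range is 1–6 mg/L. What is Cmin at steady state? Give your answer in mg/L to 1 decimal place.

Over one 47-h interval, 47/17 ≈ 2.7647 half-lives elapse, leaving f ≈ 0.1471 of each dose.
At steady state, accumulation factor R = 1/(1 − e^(−kτ)) ≈ 1.1725.
Each bolus raises the concentration by D/Vd = 807/207 ≈ 3.899 mg/L.
Steady-state peak Cmax,ss = C₀·R ≈ 3.899 × 1.1725 ≈ 4.572 mg/L.
Steady-state trough Cmin,ss = Cmax,ss·f ≈ 4.572 × 0.1471 ≈ 0.673 mg/L.
Trough 0.7 mg/L vs MEC 1 mg/L: subtherapeutic.

0.7 mg/L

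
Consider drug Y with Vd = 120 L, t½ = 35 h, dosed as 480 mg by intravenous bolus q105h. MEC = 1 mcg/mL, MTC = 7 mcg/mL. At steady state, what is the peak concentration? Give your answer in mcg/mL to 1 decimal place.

4.6 mcg/mL

τ = 105 h = 3 half-lives, so f = (1/2)^3 = 0.125.
Accumulation ratio R = 1/(1 − f) = 1/0.875 = 8/7.
Single-dose peak C₀ = D/Vd = 480/120 = 4 mcg/mL.
Steady-state peak Cmax,ss = C₀·R = 4 × 8/7 ≈ 4.571 mcg/mL.
Peak 4.6 mcg/mL vs MTC 7 mcg/mL: below toxic threshold.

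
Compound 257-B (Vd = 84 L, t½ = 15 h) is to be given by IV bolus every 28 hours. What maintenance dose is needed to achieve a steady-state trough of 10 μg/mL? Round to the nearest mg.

τ/t½ = 28/15 ≈ 1.8667, so f = (1/2)^(28/15) ≈ 0.274206.
Cmin,ss = (D/Vd)·f/(1−f), so D = Cmin,ss·Vd·(1−f)/f.
D = 10 × 84 × (1−f)/f ≈ 10 × 84 × 2.64689 ≈ 2223.39 mg.

2223 mg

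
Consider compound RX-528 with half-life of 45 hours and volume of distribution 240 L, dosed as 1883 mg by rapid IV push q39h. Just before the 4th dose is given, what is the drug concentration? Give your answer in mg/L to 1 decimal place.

f = (1/2)^(τ/t½) = (1/2)^(39/45) ≈ 0.5484.
C₀ = D/Vd = 1883/240 ≈ 7.846 mg/L.
Before the 4th dose, 3 doses have been given. Superposition: Cmin = C₀·(f + f² + … + f^3).
≈ 7.846 × (0.5484 + 0.3007 + 0.1649) ≈ 7.846 × 1.0140 ≈ 7.956 mg/L.

8.0 mg/L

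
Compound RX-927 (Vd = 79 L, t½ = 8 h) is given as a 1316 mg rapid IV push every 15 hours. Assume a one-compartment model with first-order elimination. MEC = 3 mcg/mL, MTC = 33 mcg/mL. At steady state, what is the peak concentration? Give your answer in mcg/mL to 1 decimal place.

τ/t½ = 15/8 ≈ 1.875, so fraction remaining f = (1/2)^(15/8) ≈ 0.2726.
At steady state, accumulation factor R = 1/(1 − e^(−kτ)) ≈ 1.3748.
Single-dose peak C₀ = D/Vd = 1316/79 ≈ 16.658 mcg/mL.
Steady-state peak Cmax,ss = C₀·R ≈ 16.658 × 1.3748 ≈ 22.901 mcg/mL.
Peak 22.9 mcg/mL vs MTC 33 mcg/mL: below toxic threshold.

22.9 mcg/mL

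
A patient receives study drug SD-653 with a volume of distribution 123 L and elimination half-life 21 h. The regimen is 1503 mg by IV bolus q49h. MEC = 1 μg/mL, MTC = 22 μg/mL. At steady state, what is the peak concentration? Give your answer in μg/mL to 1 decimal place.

15.2 μg/mL

k = ln2/t½ = ln2/21 ≈ 0.033007 h⁻¹; fraction remaining f = e^(−kτ) = e^(−0.033007×49) ≈ 0.1984.
At steady state, accumulation factor R = 1/(1 − e^(−kτ)) ≈ 1.2475.
Each bolus raises the concentration by D/Vd = 1503/123 ≈ 12.220 μg/mL.
Cmax,ss = C₀/(1 − f) ≈ 12.220/0.8016 ≈ 15.245 μg/mL.
Peak 15.2 μg/mL vs MTC 22 μg/mL: below toxic threshold.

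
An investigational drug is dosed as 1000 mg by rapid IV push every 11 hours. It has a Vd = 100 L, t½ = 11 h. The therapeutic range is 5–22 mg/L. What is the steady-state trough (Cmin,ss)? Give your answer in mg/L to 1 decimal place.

10.0 mg/L

The dosing interval is 1 half-life, so f = 2^(−1) = 0.5.
Accumulation ratio R = 1/(1 − f) = 1/0.5 = 2/1.
Single-dose peak C₀ = D/Vd = 1000/100 = 10 mg/L.
Steady-state peak Cmax,ss = C₀·R = 10 × 2/1 ≈ 20.000 mg/L.
Steady-state trough Cmin,ss = Cmax,ss·f ≈ 20.000 × 0.5 ≈ 10.000 mg/L.
Trough 10.0 mg/L vs MEC 5 mg/L: adequate.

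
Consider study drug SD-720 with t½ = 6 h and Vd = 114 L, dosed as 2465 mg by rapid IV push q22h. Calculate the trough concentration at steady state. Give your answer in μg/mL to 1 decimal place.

Over one 22-h interval, 22/6 ≈ 3.6667 half-lives elapse, leaving f ≈ 0.0787 of each dose.
Accumulation ratio R = 1/(1 − f) ≈ 1/0.9213 ≈ 1.0854.
Single-dose peak C₀ = D/Vd = 2465/114 ≈ 21.623 μg/mL.
Cmax,ss = C₀/(1 − f) ≈ 21.623/0.9213 ≈ 23.470 μg/mL.
Steady-state trough Cmin,ss = Cmax,ss·f ≈ 23.470 × 0.0787 ≈ 1.847 μg/mL.

1.8 μg/mL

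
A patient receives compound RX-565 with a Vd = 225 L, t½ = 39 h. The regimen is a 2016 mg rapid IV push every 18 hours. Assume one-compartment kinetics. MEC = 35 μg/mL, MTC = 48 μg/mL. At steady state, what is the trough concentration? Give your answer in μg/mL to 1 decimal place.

k = ln2/t½ = ln2/39 ≈ 0.017773 h⁻¹; fraction remaining f = e^(−kτ) = e^(−0.017773×18) ≈ 0.7262.
At steady state, accumulation factor R = 1/(1 − e^(−kτ)) ≈ 3.6523.
Each bolus raises the concentration by D/Vd = 2016/225 ≈ 8.960 μg/mL.
Steady-state peak Cmax,ss = C₀·R ≈ 8.960 × 3.6523 ≈ 32.725 μg/mL.
One interval later, Cmin,ss = Cmax,ss·e^(−kτ) ≈ 32.725 × 0.7262 ≈ 23.765 μg/mL.
Trough 23.8 μg/mL vs MEC 35 μg/mL: subtherapeutic.

23.8 μg/mL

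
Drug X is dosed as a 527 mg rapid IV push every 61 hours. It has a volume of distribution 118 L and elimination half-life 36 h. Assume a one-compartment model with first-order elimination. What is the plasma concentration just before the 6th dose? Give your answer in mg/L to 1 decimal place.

2.0 mg/L

f = (1/2)^(τ/t½) = (1/2)^(61/36) ≈ 0.3090.
C₀ = D/Vd = 527/118 ≈ 4.466 mg/L.
Before the 6th dose, 5 doses have been given. Superposition: Cmin = C₀·(f + f² + … + f^5).
≈ 4.466 × (0.3090 + 0.0955 + 0.0295 + 0.0091 + 0.0028) ≈ 4.466 × 0.4459 ≈ 1.991 mg/L.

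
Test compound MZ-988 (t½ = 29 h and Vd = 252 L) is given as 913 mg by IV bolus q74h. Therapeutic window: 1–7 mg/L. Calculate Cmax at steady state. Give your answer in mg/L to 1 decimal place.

τ/t½ = 74/29 ≈ 2.5517, so fraction remaining f = (1/2)^(74/29) ≈ 0.1706.
Accumulation ratio R = 1/(1 − f) ≈ 1/0.8294 ≈ 1.2057.
Single-dose peak C₀ = D/Vd = 913/252 ≈ 3.623 mg/L.
Steady-state peak Cmax,ss = C₀·R ≈ 3.623 × 1.2057 ≈ 4.368 mg/L.
Peak 4.4 mg/L vs MTC 7 mg/L: below toxic threshold.

4.4 mg/L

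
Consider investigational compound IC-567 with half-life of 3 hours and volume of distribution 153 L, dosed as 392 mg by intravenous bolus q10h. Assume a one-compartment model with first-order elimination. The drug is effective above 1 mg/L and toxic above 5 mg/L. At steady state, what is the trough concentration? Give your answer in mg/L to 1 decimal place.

Over one 10-h interval, 10/3 ≈ 3.3333 half-lives elapse, leaving f ≈ 0.0992 of each dose.
Single-dose peak C₀ = D/Vd = 392/153 ≈ 2.562 mg/L.
Steady-state trough Cmin,ss = C₀·f/(1−f) ≈ 2.562 × 0.0992/0.9008 ≈ 0.282 mg/L.
Trough 0.3 mg/L vs MEC 1 mg/L: subtherapeutic.

0.3 mg/L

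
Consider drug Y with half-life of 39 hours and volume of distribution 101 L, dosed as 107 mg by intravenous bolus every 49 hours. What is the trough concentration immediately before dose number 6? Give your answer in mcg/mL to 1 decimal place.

f = (1/2)^(τ/t½) = (1/2)^(49/39) ≈ 0.4186.
C₀ = D/Vd = 107/101 ≈ 1.059 mcg/mL.
Before the 6th dose, 5 doses have been given. Superposition: Cmin = C₀·(f + f² + … + f^5).
≈ 1.059 × (0.4186 + 0.1752 + 0.0733 + 0.0307 + 0.0129) ≈ 1.059 × 0.7107 ≈ 0.753 mcg/mL.

0.8 mcg/mL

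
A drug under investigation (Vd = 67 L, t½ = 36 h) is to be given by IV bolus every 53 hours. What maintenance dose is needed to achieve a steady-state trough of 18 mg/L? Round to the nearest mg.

2140 mg

τ/t½ = 53/36 ≈ 1.4722, so f = (1/2)^(53/36) ≈ 0.360427.
Cmin,ss = (D/Vd)·f/(1−f), so D = Cmin,ss·Vd·(1−f)/f.
D = 18 × 67 × (1−f)/f ≈ 18 × 67 × 1.77449 ≈ 2140.03 mg.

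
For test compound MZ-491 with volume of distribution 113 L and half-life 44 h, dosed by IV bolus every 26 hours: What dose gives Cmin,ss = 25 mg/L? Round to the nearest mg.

τ/t½ = 26/44 ≈ 0.59091, so f = (1/2)^(26/44) ≈ 0.663924.
Cmin,ss = (D/Vd)·f/(1−f), so D = Cmin,ss·Vd·(1−f)/f.
D = 25 × 113 × (1−f)/f ≈ 25 × 113 × 0.50620 ≈ 1430.01 mg.

1430 mg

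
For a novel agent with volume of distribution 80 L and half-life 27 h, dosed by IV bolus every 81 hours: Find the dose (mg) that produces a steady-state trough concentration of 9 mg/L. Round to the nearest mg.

5040 mg

τ/t½ = 81/27 ≈ 3, so f = (1/2)^(81/27) ≈ 0.125000.
Cmin,ss = (D/Vd)·f/(1−f), so D = Cmin,ss·Vd·(1−f)/f.
D = 9 × 80 × (1−f)/f ≈ 9 × 80 × 7.00000 ≈ 5040.00 mg.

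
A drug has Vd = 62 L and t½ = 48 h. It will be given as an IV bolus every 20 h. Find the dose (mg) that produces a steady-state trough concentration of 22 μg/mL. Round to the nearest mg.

457 mg

τ/t½ = 20/48 ≈ 0.41667, so f = (1/2)^(20/48) ≈ 0.749154.
Cmin,ss = (D/Vd)·f/(1−f), so D = Cmin,ss·Vd·(1−f)/f.
D = 22 × 62 × (1−f)/f ≈ 22 × 62 × 0.33484 ≈ 456.72 mg.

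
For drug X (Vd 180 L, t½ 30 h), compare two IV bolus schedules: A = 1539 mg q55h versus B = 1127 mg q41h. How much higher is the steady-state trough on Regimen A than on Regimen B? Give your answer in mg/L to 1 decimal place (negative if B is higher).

Regimen A: f = (1/2)^(55/30) ≈ 0.2806; Cmin,ss = (1539/180)·f/(1−f) ≈ 3.335 mg/L.
Regimen B: f = (1/2)^(41/30) ≈ 0.3878; Cmin,ss = (1127/180)·f/(1−f) ≈ 3.966 mg/L.
Difference ≈ 3.335 − 3.966 ≈ -0.631 mg/L.

-0.6 mg/L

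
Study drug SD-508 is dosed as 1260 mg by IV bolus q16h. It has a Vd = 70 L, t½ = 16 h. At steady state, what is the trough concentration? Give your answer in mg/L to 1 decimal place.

18.0 mg/L

The dosing interval is 1 half-life, so f = 2^(−1) = 0.5.
Accumulation ratio R = 1/(1 − f) = 1/0.5 = 2/1.
Single-dose peak C₀ = D/Vd = 1260/70 = 18 mg/L.
Steady-state peak Cmax,ss = C₀·R = 18 × 2/1 ≈ 36.000 mg/L.
Steady-state trough Cmin,ss = Cmax,ss·f ≈ 36.000 × 0.5 ≈ 18.000 mg/L.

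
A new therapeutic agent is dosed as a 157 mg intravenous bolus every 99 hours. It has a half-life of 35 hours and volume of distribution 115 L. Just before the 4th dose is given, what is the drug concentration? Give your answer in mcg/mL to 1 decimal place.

f = (1/2)^(τ/t½) = (1/2)^(99/35) ≈ 0.1408.
C₀ = D/Vd = 157/115 ≈ 1.365 mcg/mL.
Before the 4th dose, 3 doses have been given. Superposition: Cmin = C₀·(f + f² + … + f^3).
≈ 1.365 × (0.1408 + 0.0198 + 0.0028) ≈ 1.365 × 0.1634 ≈ 0.223 mcg/mL.

0.2 mcg/mL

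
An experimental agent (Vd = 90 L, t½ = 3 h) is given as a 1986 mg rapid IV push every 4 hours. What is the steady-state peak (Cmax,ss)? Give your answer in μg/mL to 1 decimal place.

36.6 μg/mL

Over one 4-h interval, 4/3 ≈ 1.3333 half-lives elapse, leaving f ≈ 0.3969 of each dose.
At steady state, accumulation factor R = 1/(1 − e^(−kτ)) ≈ 1.6581.
Each bolus raises the concentration by D/Vd = 1986/90 ≈ 22.067 μg/mL.
Steady-state peak Cmax,ss = C₀·R ≈ 22.067 × 1.6581 ≈ 36.589 μg/mL.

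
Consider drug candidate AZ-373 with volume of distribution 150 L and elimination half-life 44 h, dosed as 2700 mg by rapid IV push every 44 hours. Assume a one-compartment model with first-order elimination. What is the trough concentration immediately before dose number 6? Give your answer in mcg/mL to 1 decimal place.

f = (1/2)^(τ/t½) = (1/2)^(44/44) ≈ 0.5000.
C₀ = D/Vd = 2700/150 ≈ 18.000 mcg/mL.
Before the 6th dose, 5 doses have been given. Superposition: Cmin = C₀·(f + f² + … + f^5).
≈ 18.000 × (0.5000 + 0.2500 + 0.1250 + 0.0625 + 0.0313) ≈ 18.000 × 0.9688 ≈ 17.438 mcg/mL.

17.4 mcg/mL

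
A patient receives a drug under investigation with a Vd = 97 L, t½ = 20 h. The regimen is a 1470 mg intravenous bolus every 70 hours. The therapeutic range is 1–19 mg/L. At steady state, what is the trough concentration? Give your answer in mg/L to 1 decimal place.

τ/t½ = 70/20 ≈ 3.5, so fraction remaining f = (1/2)^(70/20) ≈ 0.0884.
Each bolus raises the concentration by D/Vd = 1470/97 ≈ 15.155 mg/L.
Steady-state trough Cmin,ss = C₀·f/(1−f) ≈ 15.155 × 0.0884/0.9116 ≈ 1.470 mg/L.
Trough 1.5 mg/L vs MEC 1 mg/L: adequate.

1.5 mg/L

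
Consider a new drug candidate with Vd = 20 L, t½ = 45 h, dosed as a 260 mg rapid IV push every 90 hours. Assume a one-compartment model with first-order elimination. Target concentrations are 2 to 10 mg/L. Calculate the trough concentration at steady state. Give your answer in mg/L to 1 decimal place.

The dosing interval is 2 half-lives, so f = 2^(−2) = 0.25.
At steady state, R = 1/(1 − 0.25) = 4/3.
Single-dose peak C₀ = D/Vd = 260/20 = 13 mg/L.
Steady-state peak Cmax,ss = C₀·R = 13 × 4/3 ≈ 17.333 mg/L.
Steady-state trough Cmin,ss = Cmax,ss·f ≈ 17.333 × 0.25 ≈ 4.333 mg/L.
Trough 4.3 mg/L vs MEC 2 mg/L: adequate.

4.3 mg/L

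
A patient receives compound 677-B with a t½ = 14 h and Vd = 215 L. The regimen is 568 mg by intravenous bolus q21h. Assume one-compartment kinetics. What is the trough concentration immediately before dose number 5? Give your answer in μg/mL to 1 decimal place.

1.4 μg/mL

f = (1/2)^(τ/t½) = (1/2)^(21/14) ≈ 0.3536.
C₀ = D/Vd = 568/215 ≈ 2.642 μg/mL.
Before the 5th dose, 4 doses have been given. Superposition: Cmin = C₀·(f + f² + … + f^4).
≈ 2.642 × (0.3536 + 0.1250 + 0.0442 + 0.0156) ≈ 2.642 × 0.5384 ≈ 1.422 μg/mL.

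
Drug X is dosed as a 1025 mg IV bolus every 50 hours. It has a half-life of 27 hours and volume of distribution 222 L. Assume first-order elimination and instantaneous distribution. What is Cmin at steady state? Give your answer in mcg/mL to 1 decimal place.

1.8 mcg/mL

k = ln2/t½ = ln2/27 ≈ 0.025672 h⁻¹; fraction remaining f = e^(−kτ) = e^(−0.025672×50) ≈ 0.2770.
Each bolus raises the concentration by D/Vd = 1025/222 ≈ 4.617 mcg/mL.
Steady-state trough Cmin,ss = C₀·f/(1−f) ≈ 4.617 × 0.2770/0.7230 ≈ 1.769 mcg/mL.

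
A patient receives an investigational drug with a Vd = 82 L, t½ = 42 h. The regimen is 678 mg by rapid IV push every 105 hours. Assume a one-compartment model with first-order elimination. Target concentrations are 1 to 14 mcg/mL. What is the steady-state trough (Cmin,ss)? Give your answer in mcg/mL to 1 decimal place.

1.8 mcg/mL

k = ln2/t½ = ln2/42 ≈ 0.016504 h⁻¹; fraction remaining f = e^(−kτ) = e^(−0.016504×105) ≈ 0.1768.
Single-dose peak C₀ = D/Vd = 678/82 ≈ 8.268 mcg/mL.
Steady-state trough Cmin,ss = C₀·f/(1−f) ≈ 8.268 × 0.1768/0.8232 ≈ 1.776 mcg/mL.
Trough 1.8 mcg/mL vs MEC 1 mcg/mL: adequate.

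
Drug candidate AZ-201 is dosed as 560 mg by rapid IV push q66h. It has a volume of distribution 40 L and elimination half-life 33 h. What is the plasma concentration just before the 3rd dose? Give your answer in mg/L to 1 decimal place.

f = (1/2)^(τ/t½) = (1/2)^(66/33) ≈ 0.2500.
C₀ = D/Vd = 560/40 ≈ 14.000 mg/L.
Before the 3rd dose, 2 doses have been given. Superposition: Cmin = C₀·(f + f²).
≈ 14.000 × (0.2500 + 0.0625) ≈ 14.000 × 0.3125 ≈ 4.375 mg/L.

4.4 mg/L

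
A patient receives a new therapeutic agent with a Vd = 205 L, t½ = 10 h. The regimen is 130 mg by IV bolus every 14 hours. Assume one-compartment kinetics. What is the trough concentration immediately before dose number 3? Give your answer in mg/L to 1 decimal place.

0.3 mg/L

f = (1/2)^(τ/t½) = (1/2)^(14/10) ≈ 0.3789.
C₀ = D/Vd = 130/205 ≈ 0.634 mg/L.
Before the 3rd dose, 2 doses have been given. Superposition: Cmin = C₀·(f + f²).
≈ 0.634 × (0.3789 + 0.1436) ≈ 0.634 × 0.5225 ≈ 0.331 mg/L.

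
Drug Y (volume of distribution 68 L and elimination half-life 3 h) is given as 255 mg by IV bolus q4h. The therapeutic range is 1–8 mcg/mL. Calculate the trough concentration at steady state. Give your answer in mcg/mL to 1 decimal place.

k = ln2/t½ = ln2/3 ≈ 0.231049 h⁻¹; fraction remaining f = e^(−kτ) = e^(−0.231049×4) ≈ 0.3969.
Single-dose peak C₀ = D/Vd = 255/68 ≈ 3.750 mcg/mL.
Steady-state trough Cmin,ss = C₀·f/(1−f) ≈ 3.750 × 0.3969/0.6031 ≈ 2.468 mcg/mL.
Trough 2.5 mcg/mL vs MEC 1 mcg/mL: adequate.

2.5 mcg/mL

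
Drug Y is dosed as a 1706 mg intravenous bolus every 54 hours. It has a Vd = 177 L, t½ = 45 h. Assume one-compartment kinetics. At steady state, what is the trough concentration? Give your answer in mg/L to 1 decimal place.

k = ln2/t½ = ln2/45 ≈ 0.015403 h⁻¹; fraction remaining f = e^(−kτ) = e^(−0.015403×54) ≈ 0.4353.
At steady state, accumulation factor R = 1/(1 − e^(−kτ)) ≈ 1.7709.
Single-dose peak C₀ = D/Vd = 1706/177 ≈ 9.638 mg/L.
Cmax,ss = C₀/(1 − f) ≈ 9.638/0.5647 ≈ 17.067 mg/L.
One interval later, Cmin,ss = Cmax,ss·e^(−kτ) ≈ 17.067 × 0.4353 ≈ 7.429 mg/L.

7.4 mg/L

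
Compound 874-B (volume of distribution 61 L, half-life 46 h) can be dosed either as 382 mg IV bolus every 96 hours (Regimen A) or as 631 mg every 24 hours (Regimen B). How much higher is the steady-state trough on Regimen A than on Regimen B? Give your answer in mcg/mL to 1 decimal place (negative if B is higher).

-21.8 mcg/mL

Regimen A: f = (1/2)^(96/46) ≈ 0.2354; Cmin,ss = (382/61)·f/(1−f) ≈ 1.928 mcg/mL.
Regimen B: f = (1/2)^(24/46) ≈ 0.6965; Cmin,ss = (631/61)·f/(1−f) ≈ 23.739 mcg/mL.
Difference ≈ 1.928 − 23.739 ≈ -21.811 mcg/mL.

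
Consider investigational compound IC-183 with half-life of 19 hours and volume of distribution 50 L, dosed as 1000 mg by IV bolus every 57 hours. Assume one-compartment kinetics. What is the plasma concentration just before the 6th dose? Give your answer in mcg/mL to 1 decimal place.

f = (1/2)^(τ/t½) = (1/2)^(57/19) ≈ 0.1250.
C₀ = D/Vd = 1000/50 ≈ 20.000 mcg/mL.
Before the 6th dose, 5 doses have been given. Superposition: Cmin = C₀·(f + f² + … + f^5).
≈ 20.000 × (0.1250 + 0.0156 + 0.0020 + 0.0002 + 0.0000) ≈ 20.000 × 0.1428 ≈ 2.856 mcg/mL.

2.9 mcg/mL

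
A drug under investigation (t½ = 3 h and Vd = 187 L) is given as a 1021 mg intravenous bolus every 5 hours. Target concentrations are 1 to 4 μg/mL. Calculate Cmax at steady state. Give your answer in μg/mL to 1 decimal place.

8.0 μg/mL

τ/t½ = 5/3 ≈ 1.6667, so fraction remaining f = (1/2)^(5/3) ≈ 0.3150.
At steady state, accumulation factor R = 1/(1 − e^(−kτ)) ≈ 1.4599.
Single-dose peak C₀ = D/Vd = 1021/187 ≈ 5.460 μg/mL.
Steady-state peak Cmax,ss = C₀·R ≈ 5.460 × 1.4599 ≈ 7.971 μg/mL.
Peak 8.0 μg/mL vs MTC 4 μg/mL: exceeds toxic threshold.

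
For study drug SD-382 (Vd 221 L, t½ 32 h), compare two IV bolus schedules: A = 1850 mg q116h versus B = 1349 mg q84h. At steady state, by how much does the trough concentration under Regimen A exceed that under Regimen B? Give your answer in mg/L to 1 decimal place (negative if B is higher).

-0.4 mg/L

Regimen A: f = (1/2)^(116/32) ≈ 0.0811; Cmin,ss = (1850/221)·f/(1−f) ≈ 0.739 mg/L.
Regimen B: f = (1/2)^(84/32) ≈ 0.1621; Cmin,ss = (1349/221)·f/(1−f) ≈ 1.181 mg/L.
Difference ≈ 0.739 − 1.181 ≈ -0.442 mg/L.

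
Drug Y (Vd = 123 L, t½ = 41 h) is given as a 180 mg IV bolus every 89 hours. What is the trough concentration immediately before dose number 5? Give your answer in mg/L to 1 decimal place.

0.4 mg/L

f = (1/2)^(τ/t½) = (1/2)^(89/41) ≈ 0.2221.
C₀ = D/Vd = 180/123 ≈ 1.463 mg/L.
Before the 5th dose, 4 doses have been given. Superposition: Cmin = C₀·(f + f² + … + f^4).
≈ 1.463 × (0.2221 + 0.0493 + 0.0110 + 0.0024) ≈ 1.463 × 0.2848 ≈ 0.417 mg/L.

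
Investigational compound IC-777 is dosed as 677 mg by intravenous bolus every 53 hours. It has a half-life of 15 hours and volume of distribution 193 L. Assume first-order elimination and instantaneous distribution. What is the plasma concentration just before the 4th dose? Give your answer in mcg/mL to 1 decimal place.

f = (1/2)^(τ/t½) = (1/2)^(53/15) ≈ 0.0864.
C₀ = D/Vd = 677/193 ≈ 3.508 mcg/mL.
Before the 4th dose, 3 doses have been given. Superposition: Cmin = C₀·(f + f² + … + f^3).
≈ 3.508 × (0.0864 + 0.0075 + 0.0006) ≈ 3.508 × 0.0945 ≈ 0.332 mcg/mL.

0.3 mcg/mL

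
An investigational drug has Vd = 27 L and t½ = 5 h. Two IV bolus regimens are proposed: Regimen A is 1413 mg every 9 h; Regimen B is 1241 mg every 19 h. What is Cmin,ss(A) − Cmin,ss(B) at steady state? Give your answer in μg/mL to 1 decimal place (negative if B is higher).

Regimen A: f = (1/2)^(9/5) ≈ 0.2872; Cmin,ss = (1413/27)·f/(1−f) ≈ 21.086 μg/mL.
Regimen B: f = (1/2)^(19/5) ≈ 0.0718; Cmin,ss = (1241/27)·f/(1−f) ≈ 3.555 μg/mL.
Difference ≈ 21.086 − 3.555 ≈ 17.531 μg/mL.

17.5 μg/mL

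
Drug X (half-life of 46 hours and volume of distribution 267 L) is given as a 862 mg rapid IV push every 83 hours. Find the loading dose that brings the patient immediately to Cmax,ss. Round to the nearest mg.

f = (1/2)^(83/46) ≈ 0.286310; accumulation ratio R = 1/(1−f) ≈ 1.40117.
Loading dose to hit Cmax,ss on first dose: D_load = D_maint·R ≈ 862 × 1.40117 ≈ 1207.81 mg.

1208 mg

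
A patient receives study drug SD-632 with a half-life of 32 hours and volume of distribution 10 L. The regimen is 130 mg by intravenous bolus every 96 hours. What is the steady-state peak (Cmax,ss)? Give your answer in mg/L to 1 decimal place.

τ = 96 h = 3 half-lives, so f = (1/2)^3 = 0.125.
Accumulation ratio R = 1/(1 − f) = 1/0.875 = 8/7.
Single-dose peak C₀ = D/Vd = 130/10 = 13 mg/L.
Steady-state peak Cmax,ss = C₀·R = 13 × 8/7 ≈ 14.857 mg/L.

14.9 mg/L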